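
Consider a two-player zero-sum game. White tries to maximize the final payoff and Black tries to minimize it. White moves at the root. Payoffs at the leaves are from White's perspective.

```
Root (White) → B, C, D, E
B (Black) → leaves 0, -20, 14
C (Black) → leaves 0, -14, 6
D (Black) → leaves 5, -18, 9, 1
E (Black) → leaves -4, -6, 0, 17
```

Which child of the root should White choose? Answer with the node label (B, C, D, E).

E

B (Black): min(0, -20, 14) = -20
C (Black): min(0, -14, 6) = -14
D (Black): min(5, -18, 9, 1) = -18
E (Black): min(-4, -6, 0, 17) = -6
Root (White): max(-20, -14, -18, -6) = -6
White picks the child with the highest value: E (value -6).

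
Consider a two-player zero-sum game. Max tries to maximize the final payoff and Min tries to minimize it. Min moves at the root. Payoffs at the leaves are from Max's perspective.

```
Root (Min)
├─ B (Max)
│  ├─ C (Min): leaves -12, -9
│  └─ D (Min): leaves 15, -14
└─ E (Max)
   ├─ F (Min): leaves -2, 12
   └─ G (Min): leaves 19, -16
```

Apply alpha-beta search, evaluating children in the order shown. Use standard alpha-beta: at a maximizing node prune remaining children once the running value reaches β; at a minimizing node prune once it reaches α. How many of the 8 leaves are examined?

C [α=-∞,β=+∞]: v=-12
D [α=-12,β=+∞]: v=-14
B [α=-∞,β=+∞]: v=-12
F [α=-∞,β=-12]: v=-2
E [α=-∞,β=-12]: v=-2 after child 1 ≥ β → β-cutoff, skip 1
Root [α=-∞,β=+∞]: v=-12
Leaves evaluated: 6 of 8.

6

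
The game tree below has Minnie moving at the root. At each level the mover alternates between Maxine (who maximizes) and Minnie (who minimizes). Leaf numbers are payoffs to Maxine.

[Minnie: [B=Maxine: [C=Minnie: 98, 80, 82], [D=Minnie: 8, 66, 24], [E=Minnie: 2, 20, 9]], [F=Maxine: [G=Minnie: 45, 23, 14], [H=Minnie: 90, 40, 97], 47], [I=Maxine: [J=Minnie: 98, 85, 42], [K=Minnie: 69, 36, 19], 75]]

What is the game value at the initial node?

C (Minnie): min(98, 80, 82) = 80
D (Minnie): min(8, 66, 24) = 8
E (Minnie): min(2, 20, 9) = 2
B (Maxine): max(80, 8, 2) = 80
G (Minnie): min(45, 23, 14) = 14
H (Minnie): min(90, 40, 97) = 40
F (Maxine): max(14, 40, 47) = 47
J (Minnie): min(98, 85, 42) = 42
K (Minnie): min(69, 36, 19) = 19
I (Maxine): max(42, 19, 75) = 75
Root (Minnie): min(80, 47, 75) = 47

47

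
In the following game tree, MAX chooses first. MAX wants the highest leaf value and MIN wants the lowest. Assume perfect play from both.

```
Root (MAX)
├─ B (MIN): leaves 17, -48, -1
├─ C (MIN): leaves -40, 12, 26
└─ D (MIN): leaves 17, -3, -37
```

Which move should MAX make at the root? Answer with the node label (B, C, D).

B (MIN): min(17, -48, -1) = -48
C (MIN): min(-40, 12, 26) = -40
D (MIN): min(17, -3, -37) = -37
Root (MAX): max(-48, -40, -37) = -37
MAX picks the child with the highest value: D (value -37).

D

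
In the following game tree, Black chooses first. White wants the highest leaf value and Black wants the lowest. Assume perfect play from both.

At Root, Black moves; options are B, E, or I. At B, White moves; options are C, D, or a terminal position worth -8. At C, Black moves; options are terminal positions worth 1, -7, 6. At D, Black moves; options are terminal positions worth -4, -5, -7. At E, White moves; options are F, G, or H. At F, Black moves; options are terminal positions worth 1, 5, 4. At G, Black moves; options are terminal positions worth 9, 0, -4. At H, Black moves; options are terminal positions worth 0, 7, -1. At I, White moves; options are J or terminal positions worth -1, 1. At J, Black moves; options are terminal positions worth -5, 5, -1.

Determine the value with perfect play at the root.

-7

C (Black): min(1, -7, 6) = -7
D (Black): min(-4, -5, -7) = -7
B (White): max(-7, -7, -8) = -7
F (Black): min(1, 5, 4) = 1
G (Black): min(9, 0, -4) = -4
H (Black): min(0, 7, -1) = -1
E (White): max(1, -4, -1) = 1
J (Black): min(-5, 5, -1) = -5
I (White): max(-5, -1, 1) = 1
Root (Black): min(-7, 1, 1) = -7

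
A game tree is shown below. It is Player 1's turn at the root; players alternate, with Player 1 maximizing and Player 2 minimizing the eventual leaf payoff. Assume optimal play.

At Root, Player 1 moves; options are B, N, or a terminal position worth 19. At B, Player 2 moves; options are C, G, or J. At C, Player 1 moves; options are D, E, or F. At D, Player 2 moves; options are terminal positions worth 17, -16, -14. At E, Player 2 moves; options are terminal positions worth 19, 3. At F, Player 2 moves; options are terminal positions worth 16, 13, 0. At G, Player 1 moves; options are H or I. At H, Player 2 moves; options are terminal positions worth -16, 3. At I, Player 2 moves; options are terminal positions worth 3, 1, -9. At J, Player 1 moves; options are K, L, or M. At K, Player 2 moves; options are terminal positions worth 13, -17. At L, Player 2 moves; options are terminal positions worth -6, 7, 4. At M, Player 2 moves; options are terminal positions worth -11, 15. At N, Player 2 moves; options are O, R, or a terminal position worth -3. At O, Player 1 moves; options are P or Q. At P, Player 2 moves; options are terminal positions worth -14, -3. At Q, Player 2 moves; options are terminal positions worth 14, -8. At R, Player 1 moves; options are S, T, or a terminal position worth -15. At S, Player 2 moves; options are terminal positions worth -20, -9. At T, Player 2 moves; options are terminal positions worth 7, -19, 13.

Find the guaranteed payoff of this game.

19

D (Player 2): min(17, -16, -14) = -16
E (Player 2): min(19, 3) = 3
F (Player 2): min(16, 13, 0) = 0
C (Player 1): max(-16, 3, 0) = 3
H (Player 2): min(-16, 3) = -16
I (Player 2): min(3, 1, -9) = -9
G (Player 1): max(-16, -9) = -9
K (Player 2): min(13, -17) = -17
L (Player 2): min(-6, 7, 4) = -6
M (Player 2): min(-11, 15) = -11
J (Player 1): max(-17, -6, -11) = -6
B (Player 2): min(3, -9, -6) = -9
P (Player 2): min(-14, -3) = -14
Q (Player 2): min(14, -8) = -8
O (Player 1): max(-14, -8) = -8
S (Player 2): min(-20, -9) = -20
T (Player 2): min(7, -19, 13) = -19
R (Player 1): max(-20, -19, -15) = -15
N (Player 2): min(-8, -15, -3) = -15
Root (Player 1): max(-9, -15, 19) = 19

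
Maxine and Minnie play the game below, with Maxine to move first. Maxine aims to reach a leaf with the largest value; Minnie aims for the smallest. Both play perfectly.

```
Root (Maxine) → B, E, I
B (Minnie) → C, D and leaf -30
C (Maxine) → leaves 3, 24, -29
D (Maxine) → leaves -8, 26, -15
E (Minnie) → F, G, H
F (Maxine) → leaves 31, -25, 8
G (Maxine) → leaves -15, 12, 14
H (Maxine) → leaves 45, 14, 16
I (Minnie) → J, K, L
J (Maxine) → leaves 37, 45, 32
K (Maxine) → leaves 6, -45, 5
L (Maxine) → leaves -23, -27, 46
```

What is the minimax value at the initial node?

C (Maxine): max(3, 24, -29) = 24
D (Maxine): max(-8, 26, -15) = 26
B (Minnie): min(24, 26, -30) = -30
F (Maxine): max(31, -25, 8) = 31
G (Maxine): max(-15, 12, 14) = 14
H (Maxine): max(45, 14, 16) = 45
E (Minnie): min(31, 14, 45) = 14
J (Maxine): max(37, 45, 32) = 45
K (Maxine): max(6, -45, 5) = 6
L (Maxine): max(-23, -27, 46) = 46
I (Minnie): min(45, 6, 46) = 6
Root (Maxine): max(-30, 14, 6) = 14

14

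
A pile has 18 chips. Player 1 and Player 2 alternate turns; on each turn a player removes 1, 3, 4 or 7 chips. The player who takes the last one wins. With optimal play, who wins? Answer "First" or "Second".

Mark each pile size as W (mover wins) or L (mover loses):
i:   0  1  2  3  4  5  6  7  8  9 10 11 12 13 14 15 16 17 18
     L  W  L  W  W  W  W  W  L  W  L  W  W  W  W  W  L  W  L
Position 18 is L, so the second player wins.

Second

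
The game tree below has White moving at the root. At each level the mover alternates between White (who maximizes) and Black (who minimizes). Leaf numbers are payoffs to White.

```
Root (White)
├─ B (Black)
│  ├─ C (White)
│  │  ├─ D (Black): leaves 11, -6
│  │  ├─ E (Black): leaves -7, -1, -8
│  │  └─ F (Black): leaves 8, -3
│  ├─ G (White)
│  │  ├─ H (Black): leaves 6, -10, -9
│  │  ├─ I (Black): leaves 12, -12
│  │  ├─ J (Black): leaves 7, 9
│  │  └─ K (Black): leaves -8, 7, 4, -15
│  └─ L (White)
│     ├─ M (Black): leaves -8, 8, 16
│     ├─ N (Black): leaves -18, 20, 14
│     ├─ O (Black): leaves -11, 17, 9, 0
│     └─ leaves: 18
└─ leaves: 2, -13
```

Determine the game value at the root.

2

D (Black): min(11, -6) = -6
E (Black): min(-7, -1, -8) = -8
F (Black): min(8, -3) = -3
C (White): max(-6, -8, -3) = -3
H (Black): min(6, -10, -9) = -10
I (Black): min(12, -12) = -12
J (Black): min(7, 9) = 7
K (Black): min(-8, 7, 4, -15) = -15
G (White): max(-10, -12, 7, -15) = 7
M (Black): min(-8, 8, 16) = -8
N (Black): min(-18, 20, 14) = -18
O (Black): min(-11, 17, 9, 0) = -11
L (White): max(-8, -18, -11, 18) = 18
B (Black): min(-3, 7, 18) = -3
Root (White): max(-3, 2, -13) = 2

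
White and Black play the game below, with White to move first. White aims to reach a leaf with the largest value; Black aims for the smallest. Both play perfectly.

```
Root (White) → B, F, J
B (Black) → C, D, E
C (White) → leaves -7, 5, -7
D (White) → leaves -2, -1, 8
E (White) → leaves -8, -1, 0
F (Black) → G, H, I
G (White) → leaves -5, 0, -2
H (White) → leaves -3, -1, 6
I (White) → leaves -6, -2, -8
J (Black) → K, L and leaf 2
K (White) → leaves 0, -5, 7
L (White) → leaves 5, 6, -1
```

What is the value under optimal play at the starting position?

2

C (White): max(-7, 5, -7) = 5
D (White): max(-2, -1, 8) = 8
E (White): max(-8, -1, 0) = 0
B (Black): min(5, 8, 0) = 0
G (White): max(-5, 0, -2) = 0
H (White): max(-3, -1, 6) = 6
I (White): max(-6, -2, -8) = -2
F (Black): min(0, 6, -2) = -2
K (White): max(0, -5, 7) = 7
L (White): max(5, 6, -1) = 6
J (Black): min(7, 6, 2) = 2
Root (White): max(0, -2, 2) = 2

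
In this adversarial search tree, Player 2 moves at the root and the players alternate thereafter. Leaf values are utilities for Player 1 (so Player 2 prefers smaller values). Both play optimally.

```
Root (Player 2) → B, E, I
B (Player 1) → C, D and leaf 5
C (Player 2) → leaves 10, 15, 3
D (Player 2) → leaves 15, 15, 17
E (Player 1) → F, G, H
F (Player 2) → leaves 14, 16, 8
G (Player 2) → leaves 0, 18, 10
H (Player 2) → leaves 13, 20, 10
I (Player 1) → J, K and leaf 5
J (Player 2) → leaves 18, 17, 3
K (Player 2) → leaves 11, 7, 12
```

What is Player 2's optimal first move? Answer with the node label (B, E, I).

C (Player 2): min(10, 15, 3) = 3
D (Player 2): min(15, 15, 17) = 15
B (Player 1): max(3, 15, 5) = 15
F (Player 2): min(14, 16, 8) = 8
G (Player 2): min(0, 18, 10) = 0
H (Player 2): min(13, 20, 10) = 10
E (Player 1): max(8, 0, 10) = 10
J (Player 2): min(18, 17, 3) = 3
K (Player 2): min(11, 7, 12) = 7
I (Player 1): max(3, 7, 5) = 7
Root (Player 2): min(15, 10, 7) = 7
Player 2 picks the child with the lowest value: I (value 7).

I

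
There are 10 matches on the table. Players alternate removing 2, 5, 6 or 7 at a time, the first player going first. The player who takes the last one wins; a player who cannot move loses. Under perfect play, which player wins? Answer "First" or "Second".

Positions where the player to move wins (W) vs loses (L):
i:   0  1  2  3  4  5  6  7  8  9 10
     L  L  W  W  L  W  W  W  W  W  W
Position 10 is W, so the first player wins.

First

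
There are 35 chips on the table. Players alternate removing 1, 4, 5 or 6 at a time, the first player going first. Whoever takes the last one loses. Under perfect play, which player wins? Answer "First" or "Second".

Mark each pile size as W (mover wins) or L (mover loses):
i:   0  1  2  3  4  5  6  7  8  9 10 11 12 13 14 15 16 17 18 19 20 21 22 23 24 25 26 27 28 29 30 31 32 33 34 35
     W  L  W  L  W  W  W  W  W  W  L  W  L  W  W  W  W  W  W  L  W  L  W  W  W  W  W  W  L  W  L  W  W  W  W  W
Position 35 is W, so the first player wins.

First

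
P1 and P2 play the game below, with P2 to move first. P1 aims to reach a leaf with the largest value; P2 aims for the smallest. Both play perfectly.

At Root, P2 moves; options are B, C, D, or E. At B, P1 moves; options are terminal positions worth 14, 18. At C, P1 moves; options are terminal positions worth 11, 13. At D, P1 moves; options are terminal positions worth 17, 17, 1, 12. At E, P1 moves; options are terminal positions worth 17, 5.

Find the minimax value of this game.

B (P1): max(14, 18) = 18
C (P1): max(11, 13) = 13
D (P1): max(17, 17, 1, 12) = 17
E (P1): max(17, 5) = 17
Root (P2): min(18, 13, 17, 17) = 13

13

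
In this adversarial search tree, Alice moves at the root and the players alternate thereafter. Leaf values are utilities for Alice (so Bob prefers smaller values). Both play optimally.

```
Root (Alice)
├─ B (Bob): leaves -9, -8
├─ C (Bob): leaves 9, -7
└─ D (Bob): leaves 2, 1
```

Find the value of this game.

1

B (Bob): min(-9, -8) = -9
C (Bob): min(9, -7) = -7
D (Bob): min(2, 1) = 1
Root (Alice): max(-9, -7, 1) = 1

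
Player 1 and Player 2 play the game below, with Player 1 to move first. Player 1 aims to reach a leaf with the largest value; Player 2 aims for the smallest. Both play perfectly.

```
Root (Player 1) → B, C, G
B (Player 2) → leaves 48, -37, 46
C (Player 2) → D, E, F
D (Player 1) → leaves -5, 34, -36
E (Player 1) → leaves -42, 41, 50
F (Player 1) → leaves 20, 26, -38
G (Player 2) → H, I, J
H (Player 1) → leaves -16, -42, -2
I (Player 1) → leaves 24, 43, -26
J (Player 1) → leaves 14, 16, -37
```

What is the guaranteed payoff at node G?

-2

H: max(-16, -42, -2) = -2
I: max(24, 43, -26) = 43
J: max(14, 16, -37) = 16
G: min(-2, 43, 16) = -2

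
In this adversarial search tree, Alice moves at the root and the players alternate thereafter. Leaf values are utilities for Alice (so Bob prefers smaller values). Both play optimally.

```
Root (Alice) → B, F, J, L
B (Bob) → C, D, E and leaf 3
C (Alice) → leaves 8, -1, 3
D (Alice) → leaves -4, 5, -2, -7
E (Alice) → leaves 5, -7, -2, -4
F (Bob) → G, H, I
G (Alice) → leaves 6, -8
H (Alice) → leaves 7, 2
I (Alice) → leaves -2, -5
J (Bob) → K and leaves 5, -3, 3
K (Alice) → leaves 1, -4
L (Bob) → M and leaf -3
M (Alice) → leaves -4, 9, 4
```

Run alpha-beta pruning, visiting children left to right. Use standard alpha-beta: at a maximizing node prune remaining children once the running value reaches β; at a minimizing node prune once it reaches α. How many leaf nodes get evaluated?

20

C [α=-∞,β=+∞]: v=8
D [α=-∞,β=8]: v=5
E [α=-∞,β=5]: v=5 after child 1 ≥ β → β-cutoff, skip 3
B [α=-∞,β=+∞]: v=3
G [α=3,β=+∞]: v=6
H [α=3,β=6]: v=7 after child 1 ≥ β → β-cutoff, skip 1
I [α=3,β=6]: v=-2
F [α=3,β=+∞]: v=-2
K [α=3,β=+∞]: v=1
J [α=3,β=+∞]: v=1 after child 1 ≤ α → α-cutoff, skip 3
M [α=3,β=+∞]: v=9
L [α=3,β=+∞]: v=-3
Root [α=-∞,β=+∞]: v=3
Leaves evaluated: 20 of 27.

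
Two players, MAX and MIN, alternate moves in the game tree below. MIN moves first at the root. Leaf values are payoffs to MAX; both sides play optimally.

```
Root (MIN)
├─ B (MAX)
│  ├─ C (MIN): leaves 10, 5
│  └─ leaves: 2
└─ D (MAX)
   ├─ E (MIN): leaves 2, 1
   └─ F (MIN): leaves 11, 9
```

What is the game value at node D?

E: min(2, 1) = 1
F: min(11, 9) = 9
D: max(1, 9) = 9

9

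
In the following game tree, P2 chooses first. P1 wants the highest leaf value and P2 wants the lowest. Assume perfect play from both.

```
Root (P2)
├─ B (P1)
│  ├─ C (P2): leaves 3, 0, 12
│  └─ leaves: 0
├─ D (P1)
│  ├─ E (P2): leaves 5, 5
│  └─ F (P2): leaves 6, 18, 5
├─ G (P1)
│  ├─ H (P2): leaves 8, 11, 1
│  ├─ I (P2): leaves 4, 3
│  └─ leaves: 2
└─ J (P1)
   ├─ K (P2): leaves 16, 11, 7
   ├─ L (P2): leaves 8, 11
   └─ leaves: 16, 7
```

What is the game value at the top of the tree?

C (P2): min(3, 0, 12) = 0
B (P1): max(0, 0) = 0
E (P2): min(5, 5) = 5
F (P2): min(6, 18, 5) = 5
D (P1): max(5, 5) = 5
H (P2): min(8, 11, 1) = 1
I (P2): min(4, 3) = 3
G (P1): max(1, 3, 2) = 3
K (P2): min(16, 11, 7) = 7
L (P2): min(8, 11) = 8
J (P1): max(7, 8, 16, 7) = 16
Root (P2): min(0, 5, 3, 16) = 0

0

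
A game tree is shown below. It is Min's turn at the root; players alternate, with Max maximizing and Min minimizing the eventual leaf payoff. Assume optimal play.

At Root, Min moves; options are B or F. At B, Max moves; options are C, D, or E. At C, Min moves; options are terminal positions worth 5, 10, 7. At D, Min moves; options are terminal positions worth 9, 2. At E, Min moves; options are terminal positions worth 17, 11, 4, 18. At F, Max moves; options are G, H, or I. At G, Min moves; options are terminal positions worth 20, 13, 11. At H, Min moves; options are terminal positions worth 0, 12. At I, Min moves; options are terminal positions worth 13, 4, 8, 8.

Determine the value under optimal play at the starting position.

C (Min): min(5, 10, 7) = 5
D (Min): min(9, 2) = 2
E (Min): min(17, 11, 4, 18) = 4
B (Max): max(5, 2, 4) = 5
G (Min): min(20, 13, 11) = 11
H (Min): min(0, 12) = 0
I (Min): min(13, 4, 8, 8) = 4
F (Max): max(11, 0, 4) = 11
Root (Min): min(5, 11) = 5

5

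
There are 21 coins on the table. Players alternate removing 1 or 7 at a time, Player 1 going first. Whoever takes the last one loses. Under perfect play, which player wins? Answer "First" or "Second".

Second

Mark each pile size as W (mover wins) or L (mover loses):
i:   0  1  2  3  4  5  6  7  8  9 10 11 12 13 14 15 16 17 18 19 20 21
     W  L  W  L  W  L  W  L  W  L  W  L  W  L  W  L  W  L  W  L  W  L
Position 21 is L, so the second player wins.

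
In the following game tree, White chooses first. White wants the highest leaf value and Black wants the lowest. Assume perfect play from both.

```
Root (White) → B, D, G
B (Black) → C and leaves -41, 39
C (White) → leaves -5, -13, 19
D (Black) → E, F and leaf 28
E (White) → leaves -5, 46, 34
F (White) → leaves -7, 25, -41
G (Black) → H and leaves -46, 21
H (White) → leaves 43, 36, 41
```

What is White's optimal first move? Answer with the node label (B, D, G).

C (White): max(-5, -13, 19) = 19
B (Black): min(19, -41, 39) = -41
E (White): max(-5, 46, 34) = 46
F (White): max(-7, 25, -41) = 25
D (Black): min(46, 25, 28) = 25
H (White): max(43, 36, 41) = 43
G (Black): min(43, -46, 21) = -46
Root (White): max(-41, 25, -46) = 25
White picks the child with the highest value: D (value 25).

D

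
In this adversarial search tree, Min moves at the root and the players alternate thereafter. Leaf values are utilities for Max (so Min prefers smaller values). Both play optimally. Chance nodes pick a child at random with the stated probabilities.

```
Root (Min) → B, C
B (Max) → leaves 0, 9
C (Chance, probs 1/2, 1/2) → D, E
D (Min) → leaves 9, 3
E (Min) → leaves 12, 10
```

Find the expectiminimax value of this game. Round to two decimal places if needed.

6.5

B (Max): max(0, 9) = 9
D (Min): min(9, 3) = 3
E (Min): min(12, 10) = 10
C (Chance): 1/2·3 + 1/2·10 = 6.5
Root (Min): min(9, 6.5) = 6.5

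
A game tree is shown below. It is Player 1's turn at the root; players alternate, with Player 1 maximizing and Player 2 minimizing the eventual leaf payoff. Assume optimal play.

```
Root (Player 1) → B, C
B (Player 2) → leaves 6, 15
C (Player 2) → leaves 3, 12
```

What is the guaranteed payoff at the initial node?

B (Player 2): min(6, 15) = 6
C (Player 2): min(3, 12) = 3
Root (Player 1): max(6, 3) = 6

6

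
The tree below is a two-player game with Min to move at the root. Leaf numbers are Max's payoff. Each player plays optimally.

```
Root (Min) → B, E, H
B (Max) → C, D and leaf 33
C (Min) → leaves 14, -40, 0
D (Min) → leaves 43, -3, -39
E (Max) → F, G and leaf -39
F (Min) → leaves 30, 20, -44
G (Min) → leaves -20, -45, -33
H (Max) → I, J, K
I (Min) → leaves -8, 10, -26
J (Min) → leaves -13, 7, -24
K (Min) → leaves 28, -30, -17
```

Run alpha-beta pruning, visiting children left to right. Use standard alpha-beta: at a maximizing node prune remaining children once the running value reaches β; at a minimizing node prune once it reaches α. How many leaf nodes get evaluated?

C [α=-∞,β=+∞]: v=-40
D [α=-40,β=+∞]: v=-39
B [α=-∞,β=+∞]: v=33
F [α=-∞,β=33]: v=-44
G [α=-44,β=33]: v=-45 after child 2 ≤ α → α-cutoff, skip 1
E [α=-∞,β=33]: v=-39
I [α=-∞,β=-39]: v=-26
H [α=-∞,β=-39]: v=-26 after child 1 ≥ β → β-cutoff, skip 2
Root [α=-∞,β=+∞]: v=-39
Leaves evaluated: 16 of 23.

16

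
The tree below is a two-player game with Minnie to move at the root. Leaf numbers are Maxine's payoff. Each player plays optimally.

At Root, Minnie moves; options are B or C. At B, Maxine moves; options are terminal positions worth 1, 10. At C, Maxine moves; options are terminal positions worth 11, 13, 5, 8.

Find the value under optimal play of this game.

10

B (Maxine): max(1, 10) = 10
C (Maxine): max(11, 13, 5, 8) = 13
Root (Minnie): min(10, 13) = 10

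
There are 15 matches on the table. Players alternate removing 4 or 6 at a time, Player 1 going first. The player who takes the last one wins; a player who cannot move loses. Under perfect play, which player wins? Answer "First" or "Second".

First

W/L table (W = player to move can force a win):
i:   0  1  2  3  4  5  6  7  8  9 10 11 12 13 14 15
     L  L  L  L  W  W  W  W  W  W  L  L  L  L  W  W
Position 15 is W, so the first player wins.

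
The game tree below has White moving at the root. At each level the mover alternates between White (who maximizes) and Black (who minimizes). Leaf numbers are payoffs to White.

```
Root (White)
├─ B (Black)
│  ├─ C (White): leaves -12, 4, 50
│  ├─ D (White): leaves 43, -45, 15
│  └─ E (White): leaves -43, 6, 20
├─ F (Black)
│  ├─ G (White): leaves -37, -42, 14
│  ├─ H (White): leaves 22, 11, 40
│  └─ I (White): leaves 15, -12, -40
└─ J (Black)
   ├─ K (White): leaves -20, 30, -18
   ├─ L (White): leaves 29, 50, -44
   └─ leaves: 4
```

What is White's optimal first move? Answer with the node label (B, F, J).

C (White): max(-12, 4, 50) = 50
D (White): max(43, -45, 15) = 43
E (White): max(-43, 6, 20) = 20
B (Black): min(50, 43, 20) = 20
G (White): max(-37, -42, 14) = 14
H (White): max(22, 11, 40) = 40
I (White): max(15, -12, -40) = 15
F (Black): min(14, 40, 15) = 14
K (White): max(-20, 30, -18) = 30
L (White): max(29, 50, -44) = 50
J (Black): min(30, 50, 4) = 4
Root (White): max(20, 14, 4) = 20
White picks the child with the highest value: B (value 20).

B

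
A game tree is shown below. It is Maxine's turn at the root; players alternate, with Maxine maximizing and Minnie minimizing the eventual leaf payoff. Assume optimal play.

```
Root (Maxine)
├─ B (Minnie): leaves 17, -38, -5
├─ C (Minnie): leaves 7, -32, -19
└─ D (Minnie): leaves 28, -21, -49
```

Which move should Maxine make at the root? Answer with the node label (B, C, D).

C

B (Minnie): min(17, -38, -5) = -38
C (Minnie): min(7, -32, -19) = -32
D (Minnie): min(28, -21, -49) = -49
Root (Maxine): max(-38, -32, -49) = -32
Maxine picks the child with the highest value: C (value -32).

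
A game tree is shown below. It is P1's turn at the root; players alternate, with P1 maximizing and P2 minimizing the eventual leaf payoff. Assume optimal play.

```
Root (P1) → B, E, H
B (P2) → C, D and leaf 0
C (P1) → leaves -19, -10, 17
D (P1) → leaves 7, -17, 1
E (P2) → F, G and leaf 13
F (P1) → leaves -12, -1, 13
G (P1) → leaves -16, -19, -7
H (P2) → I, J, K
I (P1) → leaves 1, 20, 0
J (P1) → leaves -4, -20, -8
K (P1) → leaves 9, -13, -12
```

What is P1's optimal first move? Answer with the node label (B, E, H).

B

C (P1): max(-19, -10, 17) = 17
D (P1): max(7, -17, 1) = 7
B (P2): min(17, 7, 0) = 0
F (P1): max(-12, -1, 13) = 13
G (P1): max(-16, -19, -7) = -7
E (P2): min(13, -7, 13) = -7
I (P1): max(1, 20, 0) = 20
J (P1): max(-4, -20, -8) = -4
K (P1): max(9, -13, -12) = 9
H (P2): min(20, -4, 9) = -4
Root (P1): max(0, -7, -4) = 0
P1 picks the child with the highest value: B (value 0).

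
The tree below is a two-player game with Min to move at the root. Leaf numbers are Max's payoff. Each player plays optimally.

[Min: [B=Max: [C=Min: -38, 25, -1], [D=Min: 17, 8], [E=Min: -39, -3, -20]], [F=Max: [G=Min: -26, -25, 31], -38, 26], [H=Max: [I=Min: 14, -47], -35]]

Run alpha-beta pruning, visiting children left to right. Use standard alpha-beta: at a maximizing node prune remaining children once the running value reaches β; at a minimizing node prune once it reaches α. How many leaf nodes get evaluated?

14

C [α=-∞,β=+∞]: v=-38
D [α=-38,β=+∞]: v=8
E [α=8,β=+∞]: v=-39 after child 1 ≤ α → α-cutoff, skip 2
B [α=-∞,β=+∞]: v=8
G [α=-∞,β=8]: v=-26
F [α=-∞,β=8]: v=26
I [α=-∞,β=8]: v=-47
H [α=-∞,β=8]: v=-35
Root [α=-∞,β=+∞]: v=-35
Leaves evaluated: 14 of 16.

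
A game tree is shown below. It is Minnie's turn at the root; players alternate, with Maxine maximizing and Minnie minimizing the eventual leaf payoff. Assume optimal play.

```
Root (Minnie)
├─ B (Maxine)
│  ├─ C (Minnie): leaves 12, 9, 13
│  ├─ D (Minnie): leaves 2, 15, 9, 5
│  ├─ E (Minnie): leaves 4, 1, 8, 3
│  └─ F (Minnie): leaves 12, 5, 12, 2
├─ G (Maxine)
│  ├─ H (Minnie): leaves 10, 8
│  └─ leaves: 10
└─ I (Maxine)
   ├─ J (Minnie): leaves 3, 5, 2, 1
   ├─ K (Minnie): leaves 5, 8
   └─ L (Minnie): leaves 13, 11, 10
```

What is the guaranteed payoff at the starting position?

C (Minnie): min(12, 9, 13) = 9
D (Minnie): min(2, 15, 9, 5) = 2
E (Minnie): min(4, 1, 8, 3) = 1
F (Minnie): min(12, 5, 12, 2) = 2
B (Maxine): max(9, 2, 1, 2) = 9
H (Minnie): min(10, 8) = 8
G (Maxine): max(8, 10) = 10
J (Minnie): min(3, 5, 2, 1) = 1
K (Minnie): min(5, 8) = 5
L (Minnie): min(13, 11, 10) = 10
I (Maxine): max(1, 5, 10) = 10
Root (Minnie): min(9, 10, 10) = 9

9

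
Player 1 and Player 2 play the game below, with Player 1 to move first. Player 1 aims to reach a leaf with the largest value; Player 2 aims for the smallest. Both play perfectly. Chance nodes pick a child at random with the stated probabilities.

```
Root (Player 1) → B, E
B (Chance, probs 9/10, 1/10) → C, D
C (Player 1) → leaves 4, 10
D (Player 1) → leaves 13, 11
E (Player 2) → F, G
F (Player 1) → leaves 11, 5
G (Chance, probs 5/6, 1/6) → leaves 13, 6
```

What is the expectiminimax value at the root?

11

C (Player 1): max(4, 10) = 10
D (Player 1): max(13, 11) = 13
B (Chance): 9/10·10 + 1/10·13 = 10.3
F (Player 1): max(11, 5) = 11
G (Chance): 5/6·13 + 1/6·6 = 11.83
E (Player 2): min(11, 11.83) = 11
Root (Player 1): max(10.3, 11) = 11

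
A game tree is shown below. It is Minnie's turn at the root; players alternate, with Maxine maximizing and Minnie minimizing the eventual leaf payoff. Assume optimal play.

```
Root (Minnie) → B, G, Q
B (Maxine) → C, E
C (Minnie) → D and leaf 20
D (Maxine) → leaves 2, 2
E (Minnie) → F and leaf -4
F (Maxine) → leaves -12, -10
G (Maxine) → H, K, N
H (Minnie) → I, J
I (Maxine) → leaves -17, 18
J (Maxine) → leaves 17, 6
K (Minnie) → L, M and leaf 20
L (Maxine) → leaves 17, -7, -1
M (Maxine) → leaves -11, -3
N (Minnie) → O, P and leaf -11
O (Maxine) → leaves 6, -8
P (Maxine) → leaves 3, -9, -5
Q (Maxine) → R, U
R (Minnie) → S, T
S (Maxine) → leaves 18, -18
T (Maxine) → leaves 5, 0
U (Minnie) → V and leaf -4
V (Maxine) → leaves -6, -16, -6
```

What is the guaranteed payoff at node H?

I: max(-17, 18) = 18
J: max(17, 6) = 17
H: min(18, 17) = 17

17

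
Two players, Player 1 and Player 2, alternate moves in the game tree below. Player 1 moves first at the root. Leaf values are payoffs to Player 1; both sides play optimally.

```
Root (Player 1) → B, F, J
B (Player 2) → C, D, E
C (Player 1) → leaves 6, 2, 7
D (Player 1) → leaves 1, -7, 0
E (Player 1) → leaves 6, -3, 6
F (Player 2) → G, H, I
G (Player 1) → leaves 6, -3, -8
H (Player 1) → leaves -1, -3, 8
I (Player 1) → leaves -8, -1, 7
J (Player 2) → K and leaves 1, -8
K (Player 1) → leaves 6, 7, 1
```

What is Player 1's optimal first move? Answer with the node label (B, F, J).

F

C (Player 1): max(6, 2, 7) = 7
D (Player 1): max(1, -7, 0) = 1
E (Player 1): max(6, -3, 6) = 6
B (Player 2): min(7, 1, 6) = 1
G (Player 1): max(6, -3, -8) = 6
H (Player 1): max(-1, -3, 8) = 8
I (Player 1): max(-8, -1, 7) = 7
F (Player 2): min(6, 8, 7) = 6
K (Player 1): max(6, 7, 1) = 7
J (Player 2): min(7, 1, -8) = -8
Root (Player 1): max(1, 6, -8) = 6
Player 1 picks the child with the highest value: F (value 6).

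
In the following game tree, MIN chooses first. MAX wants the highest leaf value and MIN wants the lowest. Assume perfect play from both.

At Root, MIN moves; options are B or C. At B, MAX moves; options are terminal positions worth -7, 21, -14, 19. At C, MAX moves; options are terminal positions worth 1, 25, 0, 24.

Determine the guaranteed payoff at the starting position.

21

B (MAX): max(-7, 21, -14, 19) = 21
C (MAX): max(1, 25, 0, 24) = 25
Root (MIN): min(21, 25) = 21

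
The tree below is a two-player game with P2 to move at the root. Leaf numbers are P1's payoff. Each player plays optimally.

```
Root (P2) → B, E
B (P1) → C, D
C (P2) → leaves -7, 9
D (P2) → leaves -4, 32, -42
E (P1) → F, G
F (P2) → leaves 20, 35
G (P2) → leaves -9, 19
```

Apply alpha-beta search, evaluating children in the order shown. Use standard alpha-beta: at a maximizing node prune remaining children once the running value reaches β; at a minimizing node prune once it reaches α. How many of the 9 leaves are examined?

7

C [α=-∞,β=+∞]: v=-7
D [α=-7,β=+∞]: v=-42
B [α=-∞,β=+∞]: v=-7
F [α=-∞,β=-7]: v=20
E [α=-∞,β=-7]: v=20 after child 1 ≥ β → β-cutoff, skip 1
Root [α=-∞,β=+∞]: v=-7
Leaves evaluated: 7 of 9.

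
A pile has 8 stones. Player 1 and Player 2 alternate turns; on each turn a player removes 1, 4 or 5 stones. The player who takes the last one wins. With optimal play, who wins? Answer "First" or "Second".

Second

W/L table (W = player to move can force a win):
i:   0  1  2  3  4  5  6  7  8
     L  W  L  W  W  W  W  W  L
Position 8 is L, so the second player wins.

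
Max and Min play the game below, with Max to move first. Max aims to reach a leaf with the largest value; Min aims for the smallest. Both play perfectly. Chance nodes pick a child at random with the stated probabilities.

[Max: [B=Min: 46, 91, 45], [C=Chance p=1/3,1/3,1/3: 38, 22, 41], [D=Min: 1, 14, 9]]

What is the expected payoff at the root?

45

B (Min): min(46, 91, 45) = 45
C (Chance): 1/3·38 + 1/3·22 + 1/3·41 = 33.67
D (Min): min(1, 14, 9) = 1
Root (Max): max(45, 33.67, 1) = 45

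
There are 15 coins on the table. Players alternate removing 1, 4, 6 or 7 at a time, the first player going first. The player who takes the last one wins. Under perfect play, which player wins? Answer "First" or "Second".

Second

Positions where the player to move wins (W) vs loses (L):
i:   0  1  2  3  4  5  6  7  8  9 10 11 12 13 14 15
     L  W  L  W  W  L  W  W  W  W  L  W  W  L  W  L
Position 15 is L, so the second player wins.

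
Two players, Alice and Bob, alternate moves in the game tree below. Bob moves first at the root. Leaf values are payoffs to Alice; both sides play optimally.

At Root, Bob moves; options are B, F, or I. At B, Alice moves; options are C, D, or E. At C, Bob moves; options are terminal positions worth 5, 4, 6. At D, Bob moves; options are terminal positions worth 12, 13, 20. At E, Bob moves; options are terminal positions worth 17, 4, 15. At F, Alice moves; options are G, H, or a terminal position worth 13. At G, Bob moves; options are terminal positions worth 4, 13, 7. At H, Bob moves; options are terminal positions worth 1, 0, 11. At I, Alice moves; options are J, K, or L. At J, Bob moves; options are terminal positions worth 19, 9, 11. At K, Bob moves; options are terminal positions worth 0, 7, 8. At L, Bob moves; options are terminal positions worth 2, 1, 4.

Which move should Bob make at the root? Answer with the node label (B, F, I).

I

C (Bob): min(5, 4, 6) = 4
D (Bob): min(12, 13, 20) = 12
E (Bob): min(17, 4, 15) = 4
B (Alice): max(4, 12, 4) = 12
G (Bob): min(4, 13, 7) = 4
H (Bob): min(1, 0, 11) = 0
F (Alice): max(4, 0, 13) = 13
J (Bob): min(19, 9, 11) = 9
K (Bob): min(0, 7, 8) = 0
L (Bob): min(2, 1, 4) = 1
I (Alice): max(9, 0, 1) = 9
Root (Bob): min(12, 13, 9) = 9
Bob picks the child with the lowest value: I (value 9).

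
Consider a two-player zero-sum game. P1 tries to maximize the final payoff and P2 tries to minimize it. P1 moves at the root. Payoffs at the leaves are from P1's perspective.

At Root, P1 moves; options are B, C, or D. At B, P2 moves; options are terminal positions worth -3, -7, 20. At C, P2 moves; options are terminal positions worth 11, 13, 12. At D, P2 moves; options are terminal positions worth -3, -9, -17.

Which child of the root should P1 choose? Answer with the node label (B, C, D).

B (P2): min(-3, -7, 20) = -7
C (P2): min(11, 13, 12) = 11
D (P2): min(-3, -9, -17) = -17
Root (P1): max(-7, 11, -17) = 11
P1 picks the child with the highest value: C (value 11).

C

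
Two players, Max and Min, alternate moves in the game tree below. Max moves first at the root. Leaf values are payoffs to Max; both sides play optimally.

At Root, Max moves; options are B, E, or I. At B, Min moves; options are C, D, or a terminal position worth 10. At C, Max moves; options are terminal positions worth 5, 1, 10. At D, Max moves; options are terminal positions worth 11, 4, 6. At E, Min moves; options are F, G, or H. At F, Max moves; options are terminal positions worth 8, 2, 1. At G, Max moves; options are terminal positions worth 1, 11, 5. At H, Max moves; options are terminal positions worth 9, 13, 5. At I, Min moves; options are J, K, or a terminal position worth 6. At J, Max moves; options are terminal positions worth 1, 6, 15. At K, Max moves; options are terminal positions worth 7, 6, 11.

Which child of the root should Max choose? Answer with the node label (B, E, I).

B

C (Max): max(5, 1, 10) = 10
D (Max): max(11, 4, 6) = 11
B (Min): min(10, 11, 10) = 10
F (Max): max(8, 2, 1) = 8
G (Max): max(1, 11, 5) = 11
H (Max): max(9, 13, 5) = 13
E (Min): min(8, 11, 13) = 8
J (Max): max(1, 6, 15) = 15
K (Max): max(7, 6, 11) = 11
I (Min): min(15, 11, 6) = 6
Root (Max): max(10, 8, 6) = 10
Max picks the child with the highest value: B (value 10).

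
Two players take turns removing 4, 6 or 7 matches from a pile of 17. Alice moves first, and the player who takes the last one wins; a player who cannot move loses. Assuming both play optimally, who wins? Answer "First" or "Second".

Compute winning (W) and losing (L) positions by backward induction:
i:   0  1  2  3  4  5  6  7  8  9 10 11 12 13 14 15 16 17
     L  L  L  L  W  W  W  W  W  W  W  L  L  L  L  W  W  W
Position 17 is W, so the first player wins.

First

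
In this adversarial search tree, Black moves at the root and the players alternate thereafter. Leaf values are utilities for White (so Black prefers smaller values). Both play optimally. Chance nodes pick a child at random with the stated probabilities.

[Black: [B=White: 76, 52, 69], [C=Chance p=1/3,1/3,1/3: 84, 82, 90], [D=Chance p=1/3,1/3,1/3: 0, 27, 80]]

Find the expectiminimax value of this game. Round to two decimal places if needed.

35.67

B (White): max(76, 52, 69) = 76
C (Chance): 1/3·84 + 1/3·82 + 1/3·90 = 85.33
D (Chance): 1/3·0 + 1/3·27 + 1/3·80 = 35.67
Root (Black): min(76, 85.33, 35.67) = 35.67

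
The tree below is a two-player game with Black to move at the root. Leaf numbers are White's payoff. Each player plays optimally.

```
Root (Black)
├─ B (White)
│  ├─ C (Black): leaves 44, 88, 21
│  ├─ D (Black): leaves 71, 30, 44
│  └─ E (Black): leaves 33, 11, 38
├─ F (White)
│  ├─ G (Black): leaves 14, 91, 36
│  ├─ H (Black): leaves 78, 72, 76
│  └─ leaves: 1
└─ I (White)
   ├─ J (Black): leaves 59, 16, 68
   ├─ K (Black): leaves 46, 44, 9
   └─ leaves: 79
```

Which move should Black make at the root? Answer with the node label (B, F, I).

C (Black): min(44, 88, 21) = 21
D (Black): min(71, 30, 44) = 30
E (Black): min(33, 11, 38) = 11
B (White): max(21, 30, 11) = 30
G (Black): min(14, 91, 36) = 14
H (Black): min(78, 72, 76) = 72
F (White): max(14, 72, 1) = 72
J (Black): min(59, 16, 68) = 16
K (Black): min(46, 44, 9) = 9
I (White): max(16, 9, 79) = 79
Root (Black): min(30, 72, 79) = 30
Black picks the child with the lowest value: B (value 30).

B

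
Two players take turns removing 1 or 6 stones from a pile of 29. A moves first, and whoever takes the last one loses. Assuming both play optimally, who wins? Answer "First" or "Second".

Positions where the player to move wins (W) vs loses (L):
i:   0  1  2  3  4  5  6  7  8  9 10 11 12 13 14 15 16 17 18 19 20 21 22 23 24 25 26 27 28 29
     W  L  W  L  W  L  W  W  L  W  L  W  L  W  W  L  W  L  W  L  W  W  L  W  L  W  L  W  W  L
Position 29 is L, so the second player wins.

Second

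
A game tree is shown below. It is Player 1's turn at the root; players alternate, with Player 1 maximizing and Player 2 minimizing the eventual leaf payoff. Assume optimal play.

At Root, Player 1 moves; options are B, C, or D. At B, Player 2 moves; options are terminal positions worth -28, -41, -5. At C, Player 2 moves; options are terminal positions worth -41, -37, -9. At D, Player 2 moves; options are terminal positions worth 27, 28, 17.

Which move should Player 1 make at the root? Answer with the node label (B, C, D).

B (Player 2): min(-28, -41, -5) = -41
C (Player 2): min(-41, -37, -9) = -41
D (Player 2): min(27, 28, 17) = 17
Root (Player 1): max(-41, -41, 17) = 17
Player 1 picks the child with the highest value: D (value 17).

D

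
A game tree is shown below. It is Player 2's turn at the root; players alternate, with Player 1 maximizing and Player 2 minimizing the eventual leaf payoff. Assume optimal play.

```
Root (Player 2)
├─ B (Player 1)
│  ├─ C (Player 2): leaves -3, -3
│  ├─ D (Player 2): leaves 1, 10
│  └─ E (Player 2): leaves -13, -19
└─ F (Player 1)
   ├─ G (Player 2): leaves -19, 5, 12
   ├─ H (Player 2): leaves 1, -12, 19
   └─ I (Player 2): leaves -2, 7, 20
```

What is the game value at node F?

G: min(-19, 5, 12) = -19
H: min(1, -12, 19) = -12
I: min(-2, 7, 20) = -2
F: max(-19, -12, -2) = -2

-2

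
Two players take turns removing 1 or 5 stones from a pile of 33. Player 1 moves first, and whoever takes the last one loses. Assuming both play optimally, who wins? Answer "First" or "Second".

W/L table (W = player to move can force a win):
i:   0  1  2  3  4  5  6  7  8  9 10 11 12 13 14 15 16 17 18 19 20 21 22 23 24 25 26 27 28 29 30 31 32 33
     W  L  W  L  W  L  W  L  W  L  W  L  W  L  W  L  W  L  W  L  W  L  W  L  W  L  W  L  W  L  W  L  W  L
Position 33 is L, so the second player wins.

Second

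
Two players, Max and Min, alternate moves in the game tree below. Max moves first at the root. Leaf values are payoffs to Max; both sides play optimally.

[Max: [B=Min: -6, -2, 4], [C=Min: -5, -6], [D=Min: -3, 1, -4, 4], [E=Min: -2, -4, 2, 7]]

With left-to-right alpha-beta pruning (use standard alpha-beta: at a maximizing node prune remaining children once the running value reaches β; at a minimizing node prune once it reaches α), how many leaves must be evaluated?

B [α=-∞,β=+∞]: v=-6
C [α=-6,β=+∞]: v=-6
D [α=-6,β=+∞]: v=-4
E [α=-4,β=+∞]: v=-4 after child 2 ≤ α → α-cutoff, skip 2
Root [α=-∞,β=+∞]: v=-4
Leaves evaluated: 11 of 13.

11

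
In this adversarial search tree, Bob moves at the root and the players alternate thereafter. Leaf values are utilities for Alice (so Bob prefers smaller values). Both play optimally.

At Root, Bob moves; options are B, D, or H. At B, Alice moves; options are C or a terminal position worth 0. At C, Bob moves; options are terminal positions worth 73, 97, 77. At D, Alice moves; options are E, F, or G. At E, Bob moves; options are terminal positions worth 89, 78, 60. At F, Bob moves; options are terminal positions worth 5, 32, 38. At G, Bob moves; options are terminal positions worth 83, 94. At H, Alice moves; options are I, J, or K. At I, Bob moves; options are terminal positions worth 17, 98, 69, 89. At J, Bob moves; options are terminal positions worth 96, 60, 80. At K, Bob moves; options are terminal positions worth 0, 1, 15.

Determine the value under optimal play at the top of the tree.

60

C (Bob): min(73, 97, 77) = 73
B (Alice): max(73, 0) = 73
E (Bob): min(89, 78, 60) = 60
F (Bob): min(5, 32, 38) = 5
G (Bob): min(83, 94) = 83
D (Alice): max(60, 5, 83) = 83
I (Bob): min(17, 98, 69, 89) = 17
J (Bob): min(96, 60, 80) = 60
K (Bob): min(0, 1, 15) = 0
H (Alice): max(17, 60, 0) = 60
Root (Bob): min(73, 83, 60) = 60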